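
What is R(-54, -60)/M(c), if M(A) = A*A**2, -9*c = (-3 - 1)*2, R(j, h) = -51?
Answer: -37179/512 ≈ -72.615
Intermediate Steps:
c = 8/9 (c = -(-3 - 1)*2/9 = -(-4)*2/9 = -1/9*(-8) = 8/9 ≈ 0.88889)
M(A) = A**3
R(-54, -60)/M(c) = -51/((8/9)**3) = -51/512/729 = -51*729/512 = -37179/512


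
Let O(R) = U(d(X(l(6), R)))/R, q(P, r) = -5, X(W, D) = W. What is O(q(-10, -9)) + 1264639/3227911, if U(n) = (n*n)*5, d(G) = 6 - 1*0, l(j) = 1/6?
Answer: -114940157/3227911 ≈ -35.608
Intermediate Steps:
l(j) = ⅙
d(G) = 6 (d(G) = 6 + 0 = 6)
U(n) = 5*n² (U(n) = n²*5 = 5*n²)
O(R) = 180/R (O(R) = (5*6²)/R = (5*36)/R = 180/R)
O(q(-10, -9)) + 1264639/3227911 = 180/(-5) + 1264639/3227911 = 180*(-⅕) + 1264639*(1/3227911) = -36 + 1264639/3227911 = -114940157/3227911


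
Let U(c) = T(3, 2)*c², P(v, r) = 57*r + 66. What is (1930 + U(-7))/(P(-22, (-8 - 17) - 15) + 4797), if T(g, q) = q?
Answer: 676/861 ≈ 0.78513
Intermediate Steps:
P(v, r) = 66 + 57*r
U(c) = 2*c²
(1930 + U(-7))/(P(-22, (-8 - 17) - 15) + 4797) = (1930 + 2*(-7)²)/((66 + 57*((-8 - 17) - 15)) + 4797) = (1930 + 2*49)/((66 + 57*(-25 - 15)) + 4797) = (1930 + 98)/((66 + 57*(-40)) + 4797) = 2028/((66 - 2280) + 4797) = 2028/(-2214 + 4797) = 2028/2583 = 2028*(1/2583) = 676/861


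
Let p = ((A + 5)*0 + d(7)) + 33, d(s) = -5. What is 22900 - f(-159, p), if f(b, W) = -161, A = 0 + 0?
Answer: 23061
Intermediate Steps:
A = 0
p = 28 (p = ((0 + 5)*0 - 5) + 33 = (5*0 - 5) + 33 = (0 - 5) + 33 = -5 + 33 = 28)
22900 - f(-159, p) = 22900 - 1*(-161) = 22900 + 161 = 23061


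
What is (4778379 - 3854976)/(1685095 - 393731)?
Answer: 923403/1291364 ≈ 0.71506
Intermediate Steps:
(4778379 - 3854976)/(1685095 - 393731) = 923403/1291364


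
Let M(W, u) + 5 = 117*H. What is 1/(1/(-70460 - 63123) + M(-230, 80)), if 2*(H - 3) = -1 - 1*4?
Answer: 267166/14293379 ≈ 0.018692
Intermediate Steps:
H = ½ (H = 3 + (-1 - 1*4)/2 = 3 + (-1 - 4)/2 = 3 + (½)*(-5) = 3 - 5/2 = ½ ≈ 0.50000)
M(W, u) = 107/2 (M(W, u) = -5 + 117*(½) = -5 + 117/2 = 107/2)
1/(1/(-70460 - 63123) + M(-230, 80)) = 1/(1/(-70460 - 63123) + 107/2) = 1/(1/(-133583) + 107/2) = 1/(-1/133583 + 107/2) = 1/(14293379/267166) = 267166/14293379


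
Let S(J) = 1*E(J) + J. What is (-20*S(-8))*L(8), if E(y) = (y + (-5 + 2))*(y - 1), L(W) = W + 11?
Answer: -34580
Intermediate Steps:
L(W) = 11 + W
E(y) = (-1 + y)*(-3 + y) (E(y) = (y - 3)*(-1 + y) = (-3 + y)*(-1 + y) = (-1 + y)*(-3 + y))
S(J) = 3 + J**2 - 3*J (S(J) = 1*(3 + J**2 - 4*J) + J = (3 + J**2 - 4*J) + J = 3 + J**2 - 3*J)
(-20*S(-8))*L(8) = (-20*(3 + (-8)**2 - 3*(-8)))*(11 + 8) = -20*(3 + 64 + 24)*19 = -20*91*19 = -1820*19 = -34580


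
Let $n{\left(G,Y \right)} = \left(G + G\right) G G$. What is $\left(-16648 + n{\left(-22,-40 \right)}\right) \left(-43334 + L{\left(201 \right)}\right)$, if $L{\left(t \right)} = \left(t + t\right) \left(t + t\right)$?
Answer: $-4487636880$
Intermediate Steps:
$n{\left(G,Y \right)} = 2 G^{3}$ ($n{\left(G,Y \right)} = 2 G G^{2} = 2 G^{3}$)
$L{\left(t \right)} = 4 t^{2}$ ($L{\left(t \right)} = 2 t 2 t = 4 t^{2}$)
$\left(-16648 + n{\left(-22,-40 \right)}\right) \left(-43334 + L{\left(201 \right)}\right) = \left(-16648 + 2 \left(-22\right)^{3}\right) \left(-43334 + 4 \cdot 201^{2}\right) = \left(-16648 + 2 \left(-10648\right)\right) \left(-43334 + 4 \cdot 40401\right) = \left(-16648 - 21296\right) \left(-43334 + 161604\right) = \left(-37944\right) 118270 = -4487636880$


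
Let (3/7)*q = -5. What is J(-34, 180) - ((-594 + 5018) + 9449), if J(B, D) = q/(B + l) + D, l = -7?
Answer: -1684204/123 ≈ -13693.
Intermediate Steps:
q = -35/3 (q = (7/3)*(-5) = -35/3 ≈ -11.667)
J(B, D) = D - 35/(3*(-7 + B)) (J(B, D) = -35/3/(B - 7) + D = -35/3/(-7 + B) + D = -35/(3*(-7 + B)) + D = D - 35/(3*(-7 + B)))
J(-34, 180) - ((-594 + 5018) + 9449) = (-35/3 - 7*180 - 34*180)/(-7 - 34) - ((-594 + 5018) + 9449) = (-35/3 - 1260 - 6120)/(-41) - (4424 + 9449) = -1/41*(-22175/3) - 1*13873 = 22175/123 - 13873 = -1684204/123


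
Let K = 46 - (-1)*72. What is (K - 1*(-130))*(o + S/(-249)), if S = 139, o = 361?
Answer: 22258000/249 ≈ 89390.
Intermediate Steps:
K = 118 (K = 46 - 1*(-72) = 46 + 72 = 118)
(K - 1*(-130))*(o + S/(-249)) = (118 - 1*(-130))*(361 + 139/(-249)) = (118 + 130)*(361 + 139*(-1/249)) = 248*(361 - 139/249) = 248*(89750/249) = 22258000/249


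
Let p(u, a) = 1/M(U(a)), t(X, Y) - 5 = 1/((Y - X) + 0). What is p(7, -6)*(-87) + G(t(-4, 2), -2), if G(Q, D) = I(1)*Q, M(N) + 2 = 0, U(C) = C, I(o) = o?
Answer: 146/3 ≈ 48.667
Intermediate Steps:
M(N) = -2 (M(N) = -2 + 0 = -2)
t(X, Y) = 5 + 1/(Y - X) (t(X, Y) = 5 + 1/((Y - X) + 0) = 5 + 1/(Y - X))
G(Q, D) = Q (G(Q, D) = 1*Q = Q)
p(u, a) = -½ (p(u, a) = 1/(-2) = -½)
p(7, -6)*(-87) + G(t(-4, 2), -2) = -½*(-87) + (-1 - 5*2 + 5*(-4))/(-4 - 1*2) = 87/2 + (-1 - 10 - 20)/(-4 - 2) = 87/2 - 31/(-6) = 87/2 - ⅙*(-31) = 87/2 + 31/6 = 146/3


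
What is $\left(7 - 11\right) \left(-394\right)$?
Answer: $1576$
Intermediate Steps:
$\left(7 - 11\right) \left(-394\right) = \left(-4\right) \left(-394\right) = 1576$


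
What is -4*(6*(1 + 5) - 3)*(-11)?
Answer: 1452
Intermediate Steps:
-4*(6*(1 + 5) - 3)*(-11) = -4*(6*6 - 3)*(-11) = -4*(36 - 3)*(-11) = -4*33*(-11) = -132*(-11) = 1452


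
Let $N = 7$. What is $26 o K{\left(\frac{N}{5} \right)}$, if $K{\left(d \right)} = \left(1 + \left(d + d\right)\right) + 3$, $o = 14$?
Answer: $\frac{12376}{5} \approx 2475.2$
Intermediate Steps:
$K{\left(d \right)} = 4 + 2 d$ ($K{\left(d \right)} = \left(1 + 2 d\right) + 3 = 4 + 2 d$)
$26 o K{\left(\frac{N}{5} \right)} = 26 \cdot 14 \left(4 + 2 \cdot \frac{7}{5}\right) = 364 \left(4 + 2 \cdot 7 \cdot \frac{1}{5}\right) = 364 \left(4 + 2 \cdot \frac{7}{5}\right) = 364 \left(4 + \frac{14}{5}\right) = 364 \cdot \frac{34}{5} = \frac{12376}{5}$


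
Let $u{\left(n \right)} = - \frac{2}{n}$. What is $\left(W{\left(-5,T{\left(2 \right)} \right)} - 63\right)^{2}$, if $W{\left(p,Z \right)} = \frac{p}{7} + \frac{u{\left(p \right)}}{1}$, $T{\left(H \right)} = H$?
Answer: $\frac{4910656}{1225} \approx 4008.7$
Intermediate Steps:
$W{\left(p,Z \right)} = - \frac{2}{p} + \frac{p}{7}$ ($W{\left(p,Z \right)} = \frac{p}{7} + \frac{\left(-2\right) \frac{1}{p}}{1} = p \frac{1}{7} + - \frac{2}{p} 1 = \frac{p}{7} - \frac{2}{p} = - \frac{2}{p} + \frac{p}{7}$)
$\left(W{\left(-5,T{\left(2 \right)} \right)} - 63\right)^{2} = \left(\left(- \frac{2}{-5} + \frac{1}{7} \left(-5\right)\right) - 63\right)^{2} = \left(\left(\left(-2\right) \left(- \frac{1}{5}\right) - \frac{5}{7}\right) - 63\right)^{2} = \left(\left(\frac{2}{5} - \frac{5}{7}\right) - 63\right)^{2} = \left(- \frac{11}{35} - 63\right)^{2} = \left(- \frac{2216}{35}\right)^{2} = \frac{4910656}{1225}$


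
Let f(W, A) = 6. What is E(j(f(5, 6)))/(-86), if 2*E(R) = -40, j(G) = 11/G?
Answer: 10/43 ≈ 0.23256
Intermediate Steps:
E(R) = -20 (E(R) = (½)*(-40) = -20)
E(j(f(5, 6)))/(-86) = -20/(-86) = -20*(-1/86) = 10/43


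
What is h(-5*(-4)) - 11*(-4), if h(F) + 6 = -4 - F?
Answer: 14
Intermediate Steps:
h(F) = -10 - F (h(F) = -6 + (-4 - F) = -10 - F)
h(-5*(-4)) - 11*(-4) = (-10 - (-5)*(-4)) - 11*(-4) = (-10 - 1*20) + 44 = (-10 - 20) + 44 = -30 + 44 = 14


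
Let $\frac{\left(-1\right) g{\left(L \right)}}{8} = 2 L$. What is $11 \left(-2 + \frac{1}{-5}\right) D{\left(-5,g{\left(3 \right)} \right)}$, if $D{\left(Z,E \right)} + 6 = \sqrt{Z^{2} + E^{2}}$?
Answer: $\frac{726}{5} - \frac{121 \sqrt{2329}}{5} \approx -1022.7$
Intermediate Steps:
$g{\left(L \right)} = - 16 L$ ($g{\left(L \right)} = - 8 \cdot 2 L = - 16 L$)
$D{\left(Z,E \right)} = -6 + \sqrt{E^{2} + Z^{2}}$ ($D{\left(Z,E \right)} = -6 + \sqrt{Z^{2} + E^{2}} = -6 + \sqrt{E^{2} + Z^{2}}$)
$11 \left(-2 + \frac{1}{-5}\right) D{\left(-5,g{\left(3 \right)} \right)} = 11 \left(-2 + \frac{1}{-5}\right) \left(-6 + \sqrt{\left(\left(-16\right) 3\right)^{2} + \left(-5\right)^{2}}\right) = 11 \left(-2 - \frac{1}{5}\right) \left(-6 + \sqrt{\left(-48\right)^{2} + 25}\right) = 11 \left(- \frac{11}{5}\right) \left(-6 + \sqrt{2304 + 25}\right) = - \frac{121 \left(-6 + \sqrt{2329}\right)}{5} = \frac{726}{5} - \frac{121 \sqrt{2329}}{5}$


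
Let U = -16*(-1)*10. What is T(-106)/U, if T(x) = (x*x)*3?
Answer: 8427/40 ≈ 210.68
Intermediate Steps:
T(x) = 3*x² (T(x) = x²*3 = 3*x²)
U = 160 (U = 16*10 = 160)
T(-106)/U = (3*(-106)²)/160 = (3*11236)*(1/160) = 33708*(1/160) = 8427/40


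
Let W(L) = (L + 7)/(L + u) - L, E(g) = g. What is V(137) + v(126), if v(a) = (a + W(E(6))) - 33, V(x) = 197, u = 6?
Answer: 3421/12 ≈ 285.08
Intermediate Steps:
W(L) = -L + (7 + L)/(6 + L) (W(L) = (L + 7)/(L + 6) - L = (7 + L)/(6 + L) - L = -L + (7 + L)/(6 + L))
v(a) = -455/12 + a (v(a) = (a + (7 - 1*6**2 - 5*6)/(6 + 6)) - 33 = (a + (7 - 1*36 - 30)/12) - 33 = (a + (7 - 36 - 30)/12) - 33 = (a + (1/12)*(-59)) - 33 = (a - 59/12) - 33 = (-59/12 + a) - 33 = -455/12 + a)
V(137) + v(126) = 197 + (-455/12 + 126) = 197 + 1057/12 = 3421/12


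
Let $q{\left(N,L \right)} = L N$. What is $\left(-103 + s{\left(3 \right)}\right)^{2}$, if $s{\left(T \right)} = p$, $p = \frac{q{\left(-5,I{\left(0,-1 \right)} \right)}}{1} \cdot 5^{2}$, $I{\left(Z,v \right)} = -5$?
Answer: $272484$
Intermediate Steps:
$p = 625$ ($p = \frac{\left(-5\right) \left(-5\right)}{1} \cdot 5^{2} = 25 \cdot 1 \cdot 25 = 25 \cdot 25 = 625$)
$s{\left(T \right)} = 625$
$\left(-103 + s{\left(3 \right)}\right)^{2} = \left(-103 + 625\right)^{2} = 522^{2} = 272484$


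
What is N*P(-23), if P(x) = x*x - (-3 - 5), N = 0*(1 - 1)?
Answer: 0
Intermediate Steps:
N = 0 (N = 0*0 = 0)
P(x) = 8 + x² (P(x) = x² - 1*(-8) = x² + 8 = 8 + x²)
N*P(-23) = 0*(8 + (-23)²) = 0*(8 + 529) = 0*537 = 0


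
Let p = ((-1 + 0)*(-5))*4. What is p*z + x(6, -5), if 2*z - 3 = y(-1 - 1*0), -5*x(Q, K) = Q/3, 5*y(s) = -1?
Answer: 138/5 ≈ 27.600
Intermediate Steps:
y(s) = -1/5 (y(s) = (1/5)*(-1) = -1/5)
x(Q, K) = -Q/15 (x(Q, K) = -Q/(5*3) = -Q/15)
z = 7/5 (z = 3/2 + (1/2)*(-1/5) = 3/2 - 1/10 = 7/5 ≈ 1.4000)
p = 20 (p = -1*(-5)*4 = 5*4 = 20)
p*z + x(6, -5) = 20*(7/5) - 1/15*6 = 28 - 2/5 = 138/5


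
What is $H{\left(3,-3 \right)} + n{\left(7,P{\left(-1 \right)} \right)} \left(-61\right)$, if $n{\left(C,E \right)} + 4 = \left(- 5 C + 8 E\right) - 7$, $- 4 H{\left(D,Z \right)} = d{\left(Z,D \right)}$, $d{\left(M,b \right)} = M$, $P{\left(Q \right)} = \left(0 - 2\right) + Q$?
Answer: $\frac{17083}{4} \approx 4270.8$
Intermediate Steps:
$P{\left(Q \right)} = -2 + Q$
$H{\left(D,Z \right)} = - \frac{Z}{4}$
$n{\left(C,E \right)} = -11 - 5 C + 8 E$ ($n{\left(C,E \right)} = -4 - \left(7 - 8 E + 5 C\right) = -11 - 5 C + 8 E$)
$H{\left(3,-3 \right)} + n{\left(7,P{\left(-1 \right)} \right)} \left(-61\right) = \left(- \frac{1}{4}\right) \left(-3\right) + \left(-11 - 35 + 8 \left(-2 - 1\right)\right) \left(-61\right) = \frac{3}{4} + \left(-11 - 35 + 8 \left(-3\right)\right) \left(-61\right) = \frac{3}{4} + \left(-11 - 35 - 24\right) \left(-61\right) = \frac{3}{4} - -4270 = \frac{3}{4} + 4270 = \frac{17083}{4}$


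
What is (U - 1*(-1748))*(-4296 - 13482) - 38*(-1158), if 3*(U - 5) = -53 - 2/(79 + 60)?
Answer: -4282126676/139 ≈ -3.0807e+7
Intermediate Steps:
U = -5284/417 (U = 5 + (-53 - 2/(79 + 60))/3 = 5 + (-53 - 2/139)/3 = 5 + (1/3)*(-7369/139) = 5 - 7369/417 = -5284/417 ≈ -12.671)
(U - 1*(-1748))*(-4296 - 13482) - 38*(-1158) = (-5284/417 - 1*(-1748))*(-4296 - 13482) - 38*(-1158) = (-5284/417 + 1748)*(-17778) + 44004 = (723632/417)*(-17778) + 44004 = -4288243232/139 + 44004 = -4282126676/139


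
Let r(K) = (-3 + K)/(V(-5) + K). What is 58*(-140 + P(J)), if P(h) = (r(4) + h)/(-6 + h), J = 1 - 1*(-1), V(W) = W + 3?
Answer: -32625/4 ≈ -8156.3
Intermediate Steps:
V(W) = 3 + W
r(K) = (-3 + K)/(-2 + K) (r(K) = (-3 + K)/((3 - 5) + K) = (-3 + K)/(-2 + K))
J = 2 (J = 1 + 1 = 2)
P(h) = (½ + h)/(-6 + h) (P(h) = ((-3 + 4)/(-2 + 4) + h)/(-6 + h) = (1/2 + h)/(-6 + h) = ((½)*1 + h)/(-6 + h) = (½ + h)/(-6 + h))
58*(-140 + P(J)) = 58*(-140 + (½ + 2)/(-6 + 2)) = 58*(-140 + (5/2)/(-4)) = 58*(-140 - ¼*5/2) = 58*(-140 - 5/8) = 58*(-1125/8) = -32625/4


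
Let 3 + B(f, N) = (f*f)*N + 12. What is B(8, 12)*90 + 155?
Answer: 70085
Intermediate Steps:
B(f, N) = 9 + N*f**2 (B(f, N) = -3 + ((f*f)*N + 12) = -3 + (f**2*N + 12) = -3 + (N*f**2 + 12) = -3 + (12 + N*f**2) = 9 + N*f**2)
B(8, 12)*90 + 155 = (9 + 12*8**2)*90 + 155 = (9 + 12*64)*90 + 155 = (9 + 768)*90 + 155 = 777*90 + 155 = 69930 + 155 = 70085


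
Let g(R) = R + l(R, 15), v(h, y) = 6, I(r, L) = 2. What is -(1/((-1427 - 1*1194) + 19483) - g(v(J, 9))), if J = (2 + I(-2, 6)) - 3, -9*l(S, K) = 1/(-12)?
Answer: 5471665/910548 ≈ 6.0092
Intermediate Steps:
l(S, K) = 1/108 (l(S, K) = -⅑/(-12) = -⅑*(-1/12) = 1/108)
J = 1 (J = (2 + 2) - 3 = 4 - 3 = 1)
g(R) = 1/108 + R (g(R) = R + 1/108 = 1/108 + R)
-(1/((-1427 - 1*1194) + 19483) - g(v(J, 9))) = -(1/((-1427 - 1*1194) + 19483) - (1/108 + 6)) = -(1/((-1427 - 1194) + 19483) - 1*649/108) = -(1/(-2621 + 19483) - 649/108) = -(1/16862 - 649/108) = -1*(-5471665/910548) = 5471665/910548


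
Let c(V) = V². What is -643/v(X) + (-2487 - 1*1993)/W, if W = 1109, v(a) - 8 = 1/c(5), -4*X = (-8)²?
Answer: -18727655/222909 ≈ -84.015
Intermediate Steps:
X = -16 (X = -¼*(-8)² = -¼*64 = -16)
v(a) = 201/25 (v(a) = 8 + 1/(5²) = 8 + 1/25 = 201/25)
-643/v(X) + (-2487 - 1*1993)/W = -643/201/25 + (-2487 - 1*1993)/1109 = -643*25/201 + (-2487 - 1993)*(1/1109) = -16075/201 - 4480*1/1109 = -16075/201 - 4480/1109 = -18727655/222909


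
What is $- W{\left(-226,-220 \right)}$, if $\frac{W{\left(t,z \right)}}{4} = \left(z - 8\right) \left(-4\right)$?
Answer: $-3648$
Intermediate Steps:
$W{\left(t,z \right)} = 128 - 16 z$ ($W{\left(t,z \right)} = 4 \left(z - 8\right) \left(-4\right) = 4 \left(-8 + z\right) \left(-4\right) = 4 \left(32 - 4 z\right) = 128 - 16 z$)
$- W{\left(-226,-220 \right)} = - (128 - -3520) = - (128 + 3520) = \left(-1\right) 3648 = -3648$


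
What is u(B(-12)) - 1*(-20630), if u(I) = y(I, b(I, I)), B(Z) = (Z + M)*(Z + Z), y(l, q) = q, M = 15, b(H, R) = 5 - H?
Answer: 20707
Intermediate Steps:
B(Z) = 2*Z*(15 + Z) (B(Z) = (Z + 15)*(Z + Z) = (15 + Z)*(2*Z) = 2*Z*(15 + Z))
u(I) = 5 - I
u(B(-12)) - 1*(-20630) = (5 - 2*(-12)*(15 - 12)) - 1*(-20630) = (5 - 2*(-12)*3) + 20630 = (5 - 1*(-72)) + 20630 = (5 + 72) + 20630 = 77 + 20630 = 20707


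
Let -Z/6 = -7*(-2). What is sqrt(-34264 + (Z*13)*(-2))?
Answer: 4*I*sqrt(2005) ≈ 179.11*I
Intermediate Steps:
Z = -84 (Z = -(-42)*(-2) = -6*14 = -84)
sqrt(-34264 + (Z*13)*(-2)) = sqrt(-34264 - 84*13*(-2)) = sqrt(-34264 - 1092*(-2)) = sqrt(-34264 + 2184) = sqrt(-32080) = 4*I*sqrt(2005)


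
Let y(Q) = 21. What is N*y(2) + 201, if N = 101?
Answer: 2322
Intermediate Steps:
N*y(2) + 201 = 101*21 + 201 = 2121 + 201 = 2322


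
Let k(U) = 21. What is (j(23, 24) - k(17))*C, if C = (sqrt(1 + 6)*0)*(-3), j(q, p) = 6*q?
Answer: 0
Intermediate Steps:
C = 0 (C = (sqrt(7)*0)*(-3) = 0*(-3) = 0)
(j(23, 24) - k(17))*C = (6*23 - 1*21)*0 = (138 - 21)*0 = 117*0 = 0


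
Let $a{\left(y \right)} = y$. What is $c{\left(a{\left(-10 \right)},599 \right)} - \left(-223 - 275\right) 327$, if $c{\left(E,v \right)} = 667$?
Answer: $163513$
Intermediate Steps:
$c{\left(a{\left(-10 \right)},599 \right)} - \left(-223 - 275\right) 327 = 667 - \left(-223 - 275\right) 327 = 667 - \left(-498\right) 327 = 667 - -162846 = 667 + 162846 = 163513$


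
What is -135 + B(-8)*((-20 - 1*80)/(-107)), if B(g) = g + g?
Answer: -16045/107 ≈ -149.95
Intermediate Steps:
B(g) = 2*g
-135 + B(-8)*((-20 - 1*80)/(-107)) = -135 + (2*(-8))*((-20 - 1*80)/(-107)) = -135 - 16*(-20 - 80)*(-1)/107 = -135 - (-1600)*(-1)/107 = -135 - 16*100/107 = -135 - 1600/107 = -16045/107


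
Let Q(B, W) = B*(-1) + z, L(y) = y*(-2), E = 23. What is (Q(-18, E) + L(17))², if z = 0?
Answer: 256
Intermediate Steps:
L(y) = -2*y
Q(B, W) = -B (Q(B, W) = B*(-1) + 0 = -B + 0 = -B)
(Q(-18, E) + L(17))² = (-1*(-18) - 2*17)² = (18 - 34)² = (-16)² = 256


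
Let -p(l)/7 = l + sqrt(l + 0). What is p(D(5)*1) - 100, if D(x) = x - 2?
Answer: -121 - 7*sqrt(3) ≈ -133.12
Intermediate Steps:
D(x) = -2 + x
p(l) = -7*l - 7*sqrt(l) (p(l) = -7*(l + sqrt(l + 0)) = -7*(l + sqrt(l)) = -7*l - 7*sqrt(l))
p(D(5)*1) - 100 = (-7*(-2 + 5) - 7*sqrt(-2 + 5)) - 100 = (-21 - 7*sqrt(3)) - 100 = -121 - 7*sqrt(3)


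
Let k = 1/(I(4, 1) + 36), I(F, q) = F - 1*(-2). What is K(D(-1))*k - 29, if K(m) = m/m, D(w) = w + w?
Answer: -1217/42 ≈ -28.976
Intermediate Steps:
I(F, q) = 2 + F (I(F, q) = F + 2 = 2 + F)
k = 1/42 (k = 1/((2 + 4) + 36) = 1/(6 + 36) = 1/42 ≈ 0.023810)
D(w) = 2*w
K(m) = 1
K(D(-1))*k - 29 = 1*(1/42) - 29 = 1/42 - 29 = -1217/42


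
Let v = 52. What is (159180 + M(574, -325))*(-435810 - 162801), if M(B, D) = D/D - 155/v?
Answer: -381142853079/4 ≈ -9.5286e+10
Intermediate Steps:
M(B, D) = -103/52 (M(B, D) = D/D - 155/52 = 1 - 155*1/52 = 1 - 155/52 = -103/52)
(159180 + M(574, -325))*(-435810 - 162801) = (159180 - 103/52)*(-435810 - 162801) = (8277257/52)*(-598611) = -381142853079/4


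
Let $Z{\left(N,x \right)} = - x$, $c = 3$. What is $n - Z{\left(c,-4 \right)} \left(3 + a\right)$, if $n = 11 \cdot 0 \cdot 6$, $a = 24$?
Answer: $-108$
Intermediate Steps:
$n = 0$ ($n = 0 \cdot 6 = 0$)
$n - Z{\left(c,-4 \right)} \left(3 + a\right) = 0 - \left(-1\right) \left(-4\right) \left(3 + 24\right) = 0 - 4 \cdot 27 = 0 - 108 = -108$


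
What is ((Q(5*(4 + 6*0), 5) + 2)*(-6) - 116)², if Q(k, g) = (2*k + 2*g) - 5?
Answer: 158404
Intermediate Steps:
Q(k, g) = -5 + 2*g + 2*k (Q(k, g) = (2*g + 2*k) - 5 = -5 + 2*g + 2*k)
((Q(5*(4 + 6*0), 5) + 2)*(-6) - 116)² = (((-5 + 2*5 + 2*(5*(4 + 6*0))) + 2)*(-6) - 116)² = (((-5 + 10 + 2*(5*(4 + 0))) + 2)*(-6) - 116)² = (((-5 + 10 + 2*(5*4)) + 2)*(-6) - 116)² = (((-5 + 10 + 2*20) + 2)*(-6) - 116)² = (((-5 + 10 + 40) + 2)*(-6) - 116)² = ((45 + 2)*(-6) - 116)² = (47*(-6) - 116)² = (-282 - 116)² = (-398)² = 158404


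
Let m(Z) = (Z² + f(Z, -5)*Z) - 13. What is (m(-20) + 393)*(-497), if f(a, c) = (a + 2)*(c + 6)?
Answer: -566580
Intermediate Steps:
f(a, c) = (2 + a)*(6 + c)
m(Z) = -13 + Z² + Z*(2 + Z) (m(Z) = (Z² + (12 + 2*(-5) + 6*Z + Z*(-5))*Z) - 13 = (Z² + (12 - 10 + 6*Z - 5*Z)*Z) - 13 = (Z² + (2 + Z)*Z) - 13 = (Z² + Z*(2 + Z)) - 13 = -13 + Z² + Z*(2 + Z))
(m(-20) + 393)*(-497) = ((-13 + (-20)² - 20*(2 - 20)) + 393)*(-497) = ((-13 + 400 - 20*(-18)) + 393)*(-497) = ((-13 + 400 + 360) + 393)*(-497) = (747 + 393)*(-497) = 1140*(-497) = -566580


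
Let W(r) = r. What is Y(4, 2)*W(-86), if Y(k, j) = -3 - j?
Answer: 430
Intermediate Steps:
Y(4, 2)*W(-86) = (-3 - 1*2)*(-86) = (-3 - 2)*(-86) = -5*(-86) = 430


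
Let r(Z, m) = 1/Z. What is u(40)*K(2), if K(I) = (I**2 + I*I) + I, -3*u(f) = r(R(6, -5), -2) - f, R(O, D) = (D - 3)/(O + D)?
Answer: 535/4 ≈ 133.75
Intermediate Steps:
R(O, D) = (-3 + D)/(D + O)
u(f) = 1/24 + f/3 (u(f) = -(1/((-3 - 5)/(-5 + 6)) - f)/3 = -(1/(-8/1) - f)/3 = -(1/(1*(-8)) - f)/3 = -(1/(-8) - f)/3 = -(-1/8 - f)/3 = 1/24 + f/3)
K(I) = I + 2*I**2 (K(I) = (I**2 + I**2) + I = 2*I**2 + I = I + 2*I**2)
u(40)*K(2) = (1/24 + (1/3)*40)*(2*(1 + 2*2)) = (1/24 + 40/3)*(2*(1 + 4)) = 107*(2*5)/8 = (107/8)*10 = 535/4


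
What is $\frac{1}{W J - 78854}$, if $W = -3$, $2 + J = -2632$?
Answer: $- \frac{1}{70952} \approx -1.4094 \cdot 10^{-5}$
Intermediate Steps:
$J = -2634$ ($J = -2 - 2632 = -2634$)
$\frac{1}{W J - 78854} = \frac{1}{\left(-3\right) \left(-2634\right) - 78854} = \frac{1}{7902 - 78854} = \frac{1}{-70952} = - \frac{1}{70952}$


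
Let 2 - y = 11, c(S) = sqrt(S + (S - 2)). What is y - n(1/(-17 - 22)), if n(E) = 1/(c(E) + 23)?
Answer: 12*(-3*sqrt(195) + 676*I)/(-897*I + 4*sqrt(195)) ≈ -9.0433 + 0.002697*I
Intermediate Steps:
c(S) = sqrt(-2 + 2*S) (c(S) = sqrt(S + (-2 + S)) = sqrt(-2 + 2*S))
y = -9 (y = 2 - 1*11 = 2 - 11 = -9)
n(E) = 1/(23 + sqrt(-2 + 2*E)) (n(E) = 1/(sqrt(-2 + 2*E) + 23) = 1/(23 + sqrt(-2 + 2*E)))
y - n(1/(-17 - 22)) = -9 - 1/(23 + sqrt(2)*sqrt(-1 + 1/(-17 - 22))) = -9 - 1/(23 + sqrt(2)*sqrt(-1 + 1/(-39))) = -9 - 1/(23 + sqrt(2)*sqrt(-1 - 1/39)) = -9 - 1/(23 + sqrt(2)*sqrt(-40/39)) = -9 - 1/(23 + sqrt(2)*(2*I*sqrt(390)/39)) = -9 - 1/(23 + 4*I*sqrt(195)/39)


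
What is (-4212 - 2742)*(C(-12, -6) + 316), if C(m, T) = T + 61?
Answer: -2579934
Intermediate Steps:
C(m, T) = 61 + T
(-4212 - 2742)*(C(-12, -6) + 316) = (-4212 - 2742)*((61 - 6) + 316) = -6954*(55 + 316) = -6954*371 = -2579934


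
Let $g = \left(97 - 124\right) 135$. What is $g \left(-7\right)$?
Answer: $25515$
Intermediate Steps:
$g = -3645$ ($g = \left(-27\right) 135 = -3645$)
$g \left(-7\right) = \left(-3645\right) \left(-7\right) = 25515$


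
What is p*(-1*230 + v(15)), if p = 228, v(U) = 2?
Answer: -51984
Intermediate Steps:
p*(-1*230 + v(15)) = 228*(-1*230 + 2) = 228*(-230 + 2) = 228*(-228) = -51984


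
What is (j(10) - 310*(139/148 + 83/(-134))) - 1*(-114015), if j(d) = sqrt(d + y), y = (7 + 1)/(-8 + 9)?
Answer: 564794865/4958 + 3*sqrt(2) ≈ 1.1392e+5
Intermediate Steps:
y = 8 (y = 8/1 = 8*1 = 8)
j(d) = sqrt(8 + d) (j(d) = sqrt(d + 8) = sqrt(8 + d))
(j(10) - 310*(139/148 + 83/(-134))) - 1*(-114015) = (sqrt(8 + 10) - 310*(139/148 + 83/(-134))) - 1*(-114015) = (sqrt(18) - 310*(139*(1/148) + 83*(-1/134))) + 114015 = (3*sqrt(2) - 310*(139/148 - 83/134)) + 114015 = (3*sqrt(2) - 310*3171/9916) + 114015 = (3*sqrt(2) - 491505/4958) + 114015 = (-491505/4958 + 3*sqrt(2)) + 114015 = 564794865/4958 + 3*sqrt(2)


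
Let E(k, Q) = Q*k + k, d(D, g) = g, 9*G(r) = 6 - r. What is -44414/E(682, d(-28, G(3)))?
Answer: -66621/1364 ≈ -48.842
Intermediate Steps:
G(r) = ⅔ - r/9 (G(r) = (6 - r)/9 = ⅔ - r/9)
E(k, Q) = k + Q*k
-44414/E(682, d(-28, G(3))) = -44414*1/(682*(1 + (⅔ - ⅑*3))) = -44414*1/(682*(1 + (⅔ - ⅓))) = -44414*1/(682*(1 + ⅓)) = -44414/(682*(4/3)) = -44414/2728/3 = -44414*3/2728 = -66621/1364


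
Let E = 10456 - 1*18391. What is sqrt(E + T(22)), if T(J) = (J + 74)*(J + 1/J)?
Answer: I*sqrt(704055)/11 ≈ 76.28*I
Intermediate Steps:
E = -7935 (E = 10456 - 18391 = -7935)
T(J) = (74 + J)*(J + 1/J)
sqrt(E + T(22)) = sqrt(-7935 + (1 + 22**2 + 74*22 + 74/22)) = sqrt(-7935 + (1 + 484 + 1628 + 74*(1/22))) = sqrt(-7935 + (1 + 484 + 1628 + 37/11)) = sqrt(-7935 + 23280/11) = sqrt(-64005/11) = I*sqrt(704055)/11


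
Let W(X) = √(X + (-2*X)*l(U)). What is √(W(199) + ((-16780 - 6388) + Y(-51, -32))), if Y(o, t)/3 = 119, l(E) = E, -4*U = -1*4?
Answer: √(-22811 + I*√199) ≈ 0.0467 + 151.03*I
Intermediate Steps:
U = 1 (U = -(-1)*4/4 = -¼*(-4) = 1)
Y(o, t) = 357 (Y(o, t) = 3*119 = 357)
W(X) = √(-X) (W(X) = √(X - 2*X*1) = √(X - 2*X) = √(-X))
√(W(199) + ((-16780 - 6388) + Y(-51, -32))) = √(√(-1*199) + ((-16780 - 6388) + 357)) = √(√(-199) + (-23168 + 357)) = √(I*√199 - 22811) = √(-22811 + I*√199)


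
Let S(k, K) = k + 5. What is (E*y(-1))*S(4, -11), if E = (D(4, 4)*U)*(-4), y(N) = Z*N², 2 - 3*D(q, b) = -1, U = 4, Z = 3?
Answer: -432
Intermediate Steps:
D(q, b) = 1 (D(q, b) = ⅔ - ⅓*(-1) = ⅔ + ⅓ = 1)
S(k, K) = 5 + k
y(N) = 3*N²
E = -16 (E = (1*4)*(-4) = 4*(-4) = -16)
(E*y(-1))*S(4, -11) = (-48*(-1)²)*(5 + 4) = -48*9 = -432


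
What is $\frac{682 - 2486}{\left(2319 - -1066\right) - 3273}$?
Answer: $- \frac{451}{28} \approx -16.107$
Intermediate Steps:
$\frac{682 - 2486}{\left(2319 - -1066\right) - 3273} = - \frac{1804}{\left(2319 + 1066\right) - 3273} = - \frac{1804}{3385 - 3273} = - \frac{1804}{112} = \left(-1804\right) \frac{1}{112} = - \frac{451}{28}$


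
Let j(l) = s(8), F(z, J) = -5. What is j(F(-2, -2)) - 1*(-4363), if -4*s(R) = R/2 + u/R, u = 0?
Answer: 4362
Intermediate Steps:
s(R) = -R/8 (s(R) = -(R/2 + 0/R)/4 = -(R*(½) + 0)/4 = -(R/2 + 0)/4 = -R/8)
j(l) = -1 (j(l) = -⅛*8 = -1)
j(F(-2, -2)) - 1*(-4363) = -1 - 1*(-4363) = -1 + 4363 = 4362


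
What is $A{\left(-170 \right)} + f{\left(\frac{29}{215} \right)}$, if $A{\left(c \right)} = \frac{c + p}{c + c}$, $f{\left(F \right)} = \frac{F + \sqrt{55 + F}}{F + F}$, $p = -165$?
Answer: $\frac{101}{68} + \frac{\sqrt{2548610}}{58} \approx 29.01$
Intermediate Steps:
$f{\left(F \right)} = \frac{F + \sqrt{55 + F}}{2 F}$
$A{\left(c \right)} = \frac{-165 + c}{2 c}$ ($A{\left(c \right)} = \frac{c - 165}{c + c} = \frac{-165 + c}{2 c}$)
$A{\left(-170 \right)} + f{\left(\frac{29}{215} \right)} = \frac{-165 - 170}{2 \left(-170\right)} + \frac{\frac{29}{215} + \sqrt{55 + \frac{29}{215}}}{2 \cdot \frac{29}{215}} = \frac{1}{2} \left(- \frac{1}{170}\right) \left(-335\right) + \frac{29 \cdot \frac{1}{215} + \sqrt{55 + 29 \cdot \frac{1}{215}}}{2 \cdot 29 \cdot \frac{1}{215}} = \frac{67}{68} + \frac{\frac{29}{215} + \sqrt{55 + \frac{29}{215}}}{2 \cdot \frac{29}{215}} = \frac{67}{68} + \frac{1}{2} \cdot \frac{215}{29} \left(\frac{29}{215} + \sqrt{\frac{11854}{215}}\right) = \frac{67}{68} + \frac{1}{2} \cdot \frac{215}{29} \left(\frac{29}{215} + \frac{\sqrt{2548610}}{215}\right) = \frac{67}{68} + \left(\frac{1}{2} + \frac{\sqrt{2548610}}{58}\right) = \frac{101}{68} + \frac{\sqrt{2548610}}{58}$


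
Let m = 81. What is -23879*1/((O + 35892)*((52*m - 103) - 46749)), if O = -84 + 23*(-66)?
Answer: 23879/1462125600 ≈ 1.6332e-5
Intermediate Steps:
O = -1602 (O = -84 - 1518 = -1602)
-23879*1/((O + 35892)*((52*m - 103) - 46749)) = -23879*1/((-1602 + 35892)*((52*81 - 103) - 46749)) = -23879*1/(34290*((4212 - 103) - 46749)) = -23879*1/(34290*(4109 - 46749)) = -23879/(34290*(-42640)) = -23879/(-1462125600) = -23879*(-1/1462125600) = 23879/1462125600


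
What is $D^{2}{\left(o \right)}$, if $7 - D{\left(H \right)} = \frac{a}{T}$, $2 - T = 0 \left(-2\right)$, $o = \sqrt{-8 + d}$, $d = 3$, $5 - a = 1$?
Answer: $25$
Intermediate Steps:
$a = 4$ ($a = 5 - 1 = 4$)
$o = i \sqrt{5}$ ($o = \sqrt{-8 + 3} = \sqrt{-5} = i \sqrt{5} \approx 2.2361 i$)
$T = 2$ ($T = 2 - 0 \left(-2\right) = 2 - 0 = 2 + 0 = 2$)
$D{\left(H \right)} = 5$ ($D{\left(H \right)} = 7 - \frac{4}{2} = 7 - 4 \cdot \frac{1}{2} = 7 - 2 = 5$)
$D^{2}{\left(o \right)} = 5^{2} = 25$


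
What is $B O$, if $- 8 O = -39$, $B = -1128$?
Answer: $-5499$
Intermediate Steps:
$O = \frac{39}{8}$ ($O = \left(- \frac{1}{8}\right) \left(-39\right) = \frac{39}{8} \approx 4.875$)
$B O = \left(-1128\right) \frac{39}{8} = -5499$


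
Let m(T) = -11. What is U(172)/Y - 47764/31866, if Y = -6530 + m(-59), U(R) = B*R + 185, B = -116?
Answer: 158735449/104217753 ≈ 1.5231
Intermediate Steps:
U(R) = 185 - 116*R (U(R) = -116*R + 185 = 185 - 116*R)
Y = -6541 (Y = -6530 - 11 = -6541)
U(172)/Y - 47764/31866 = (185 - 116*172)/(-6541) - 47764/31866 = (185 - 19952)*(-1/6541) - 47764*1/31866 = -19767*(-1/6541) - 23882/15933 = 19767/6541 - 23882/15933 = 158735449/104217753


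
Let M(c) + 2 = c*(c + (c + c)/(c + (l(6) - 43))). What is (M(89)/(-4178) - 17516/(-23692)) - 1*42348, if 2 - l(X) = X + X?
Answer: -18863770923649/445433292 ≈ -42349.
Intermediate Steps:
l(X) = 2 - 2*X (l(X) = 2 - (X + X) = 2 - 2*X)
M(c) = -2 + c*(c + 2*c/(-53 + c)) (M(c) = -2 + c*(c + (c + c)/(c + ((2 - 2*6) - 43))) = -2 + c*(c + (2*c)/(c + ((2 - 12) - 43))) = -2 + c*(c + (2*c)/(c + (-10 - 43))) = -2 + c*(c + (2*c)/(c - 53)) = -2 + c*(c + (2*c)/(-53 + c)) = -2 + c*(c + 2*c/(-53 + c)))
(M(89)/(-4178) - 17516/(-23692)) - 1*42348 = (((106 + 89³ - 51*89² - 2*89)/(-53 + 89))/(-4178) - 17516/(-23692)) - 1*42348 = (((106 + 704969 - 51*7921 - 178)/36)*(-1/4178) - 17516*(-1/23692)) - 42348 = (((106 + 704969 - 403971 - 178)/36)*(-1/4178) + 4379/5923) - 42348 = (((1/36)*300926)*(-1/4178) + 4379/5923) - 42348 = ((150463/18)*(-1/4178) + 4379/5923) - 42348 = (-150463/75204 + 4379/5923) - 42348 = -561874033/445433292 - 42348 = -18863770923649/445433292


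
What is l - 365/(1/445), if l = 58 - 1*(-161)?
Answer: -162206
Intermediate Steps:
l = 219 (l = 58 + 161 = 219)
l - 365/(1/445) = 219 - 365/(1/445) = 219 - 365/1/445 = 219 - 365*445 = 219 - 1*162425 = 219 - 162425 = -162206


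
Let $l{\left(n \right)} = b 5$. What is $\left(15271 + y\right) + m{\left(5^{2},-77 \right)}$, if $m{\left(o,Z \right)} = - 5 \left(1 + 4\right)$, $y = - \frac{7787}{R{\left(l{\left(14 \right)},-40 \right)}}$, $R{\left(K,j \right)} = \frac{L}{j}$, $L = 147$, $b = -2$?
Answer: $\frac{2552642}{147} \approx 17365.0$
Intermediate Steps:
$l{\left(n \right)} = -10$ ($l{\left(n \right)} = \left(-2\right) 5 = -10$)
$R{\left(K,j \right)} = \frac{147}{j}$
$y = \frac{311480}{147}$ ($y = - \frac{7787}{147 \frac{1}{-40}} = - \frac{7787}{147 \left(- \frac{1}{40}\right)} = - \frac{7787}{- \frac{147}{40}} = \left(-7787\right) \left(- \frac{40}{147}\right) = \frac{311480}{147} \approx 2118.9$)
$m{\left(o,Z \right)} = -25$ ($m{\left(o,Z \right)} = \left(-5\right) 5 = -25$)
$\left(15271 + y\right) + m{\left(5^{2},-77 \right)} = \left(15271 + \frac{311480}{147}\right) - 25 = \frac{2556317}{147} - 25 = \frac{2552642}{147}$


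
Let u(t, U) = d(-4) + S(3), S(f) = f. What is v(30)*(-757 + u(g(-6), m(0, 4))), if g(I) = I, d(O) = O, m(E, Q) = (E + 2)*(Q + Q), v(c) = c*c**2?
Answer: -20466000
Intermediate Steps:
v(c) = c**3
m(E, Q) = 2*Q*(2 + E) (m(E, Q) = (2 + E)*(2*Q) = 2*Q*(2 + E))
u(t, U) = -1 (u(t, U) = -4 + 3 = -1)
v(30)*(-757 + u(g(-6), m(0, 4))) = 30**3*(-757 - 1) = 27000*(-758) = -20466000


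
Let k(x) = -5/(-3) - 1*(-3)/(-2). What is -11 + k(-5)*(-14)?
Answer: -40/3 ≈ -13.333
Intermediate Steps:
k(x) = ⅙ (k(x) = -5*(-⅓) + 3*(-½) = 5/3 - 3/2 = ⅙)
-11 + k(-5)*(-14) = -11 + (⅙)*(-14) = -11 - 7/3 = -40/3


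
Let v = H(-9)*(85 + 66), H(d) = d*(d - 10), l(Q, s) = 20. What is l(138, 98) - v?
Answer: -25801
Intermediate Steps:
H(d) = d*(-10 + d)
v = 25821 (v = (-9*(-10 - 9))*(85 + 66) = -9*(-19)*151 = 171*151 = 25821)
l(138, 98) - v = 20 - 1*25821 = 20 - 25821 = -25801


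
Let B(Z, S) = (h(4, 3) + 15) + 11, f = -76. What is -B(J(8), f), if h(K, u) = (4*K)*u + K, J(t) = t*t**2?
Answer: -78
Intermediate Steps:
J(t) = t**3
h(K, u) = K + 4*K*u (h(K, u) = 4*K*u + K = K + 4*K*u)
B(Z, S) = 78 (B(Z, S) = (4*(1 + 4*3) + 15) + 11 = (4*(1 + 12) + 15) + 11 = (4*13 + 15) + 11 = (52 + 15) + 11 = 67 + 11 = 78)
-B(J(8), f) = -1*78 = -78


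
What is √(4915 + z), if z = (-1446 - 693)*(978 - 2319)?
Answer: √2873314 ≈ 1695.1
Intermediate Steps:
z = 2868399 (z = -2139*(-1341) = 2868399)
√(4915 + z) = √(4915 + 2868399) = √2873314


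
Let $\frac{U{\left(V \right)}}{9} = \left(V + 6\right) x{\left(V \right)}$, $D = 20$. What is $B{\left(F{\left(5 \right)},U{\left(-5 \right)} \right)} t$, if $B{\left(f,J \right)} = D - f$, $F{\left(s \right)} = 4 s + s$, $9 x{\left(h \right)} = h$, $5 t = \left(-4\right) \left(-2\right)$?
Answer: $-8$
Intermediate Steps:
$t = \frac{8}{5}$ ($t = \frac{\left(-4\right) \left(-2\right)}{5} = \frac{1}{5} \cdot 8 = \frac{8}{5} \approx 1.6$)
$x{\left(h \right)} = \frac{h}{9}$
$F{\left(s \right)} = 5 s$
$U{\left(V \right)} = V \left(6 + V\right)$ ($U{\left(V \right)} = 9 \left(V + 6\right) \frac{V}{9} = 9 \left(6 + V\right) \frac{V}{9} = 9 \frac{V \left(6 + V\right)}{9} = V \left(6 + V\right)$)
$B{\left(f,J \right)} = 20 - f$
$B{\left(F{\left(5 \right)},U{\left(-5 \right)} \right)} t = \left(20 - 5 \cdot 5\right) \frac{8}{5} = \left(20 - 25\right) \frac{8}{5} = \left(-5\right) \frac{8}{5} = -8$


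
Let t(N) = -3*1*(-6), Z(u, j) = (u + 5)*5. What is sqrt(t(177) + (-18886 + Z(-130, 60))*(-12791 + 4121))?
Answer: 2*sqrt(42290097) ≈ 13006.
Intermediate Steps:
Z(u, j) = 25 + 5*u (Z(u, j) = (5 + u)*5 = 25 + 5*u)
t(N) = 18 (t(N) = -3*(-6) = 18)
sqrt(t(177) + (-18886 + Z(-130, 60))*(-12791 + 4121)) = sqrt(18 + (-18886 + (25 + 5*(-130)))*(-12791 + 4121)) = sqrt(18 + (-18886 + (25 - 650))*(-8670)) = sqrt(18 + (-18886 - 625)*(-8670)) = sqrt(18 - 19511*(-8670)) = sqrt(18 + 169160370) = sqrt(169160388) = 2*sqrt(42290097)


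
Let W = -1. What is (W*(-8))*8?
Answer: 64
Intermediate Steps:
(W*(-8))*8 = -1*(-8)*8 = 8*8 = 64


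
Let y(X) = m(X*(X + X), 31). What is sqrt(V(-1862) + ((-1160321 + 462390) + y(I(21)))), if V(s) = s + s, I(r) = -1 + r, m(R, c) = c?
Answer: 2*I*sqrt(175406) ≈ 837.63*I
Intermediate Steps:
y(X) = 31
V(s) = 2*s
sqrt(V(-1862) + ((-1160321 + 462390) + y(I(21)))) = sqrt(2*(-1862) + ((-1160321 + 462390) + 31)) = sqrt(-3724 + (-697931 + 31)) = sqrt(-3724 - 697900) = sqrt(-701624) = 2*I*sqrt(175406)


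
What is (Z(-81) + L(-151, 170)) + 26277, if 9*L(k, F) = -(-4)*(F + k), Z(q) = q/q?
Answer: 236578/9 ≈ 26286.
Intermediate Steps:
Z(q) = 1
L(k, F) = 4*F/9 + 4*k/9 (L(k, F) = (-(-4)*(F + k))/9 = (-(-4*F - 4*k))/9 = (4*F + 4*k)/9 = 4*F/9 + 4*k/9)
(Z(-81) + L(-151, 170)) + 26277 = (1 + ((4/9)*170 + (4/9)*(-151))) + 26277 = (1 + (680/9 - 604/9)) + 26277 = (1 + 76/9) + 26277 = 85/9 + 26277 = 236578/9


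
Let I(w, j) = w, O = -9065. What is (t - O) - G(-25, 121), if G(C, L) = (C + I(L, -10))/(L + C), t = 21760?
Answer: 30824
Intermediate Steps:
G(C, L) = 1 (G(C, L) = (C + L)/(L + C) = (C + L)/(C + L) = 1)
(t - O) - G(-25, 121) = (21760 - 1*(-9065)) - 1*1 = (21760 + 9065) - 1 = 30825 - 1 = 30824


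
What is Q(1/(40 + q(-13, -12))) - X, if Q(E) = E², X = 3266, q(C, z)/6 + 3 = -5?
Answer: -209023/64 ≈ -3266.0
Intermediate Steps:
q(C, z) = -48 (q(C, z) = -18 + 6*(-5) = -18 - 30 = -48)
Q(1/(40 + q(-13, -12))) - X = (1/(40 - 48))² - 1*3266 = (1/(-8))² - 3266 = (-⅛)² - 3266 = 1/64 - 3266 = -209023/64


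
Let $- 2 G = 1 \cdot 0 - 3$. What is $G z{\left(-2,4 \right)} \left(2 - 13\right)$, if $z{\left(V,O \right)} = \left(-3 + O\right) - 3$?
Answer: $33$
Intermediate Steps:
$z{\left(V,O \right)} = -6 + O$
$G = \frac{3}{2}$ ($G = - \frac{1 \cdot 0 - 3}{2} = - \frac{0 - 3}{2} = \left(- \frac{1}{2}\right) \left(-3\right) = \frac{3}{2} \approx 1.5$)
$G z{\left(-2,4 \right)} \left(2 - 13\right) = \frac{3 \left(-6 + 4\right)}{2} \left(2 - 13\right) = \frac{3}{2} \left(-2\right) \left(2 - 13\right) = \left(-3\right) \left(-11\right) = 33$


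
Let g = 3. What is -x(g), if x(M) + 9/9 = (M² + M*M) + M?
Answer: -20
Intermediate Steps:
x(M) = -1 + M + 2*M² (x(M) = -1 + ((M² + M*M) + M) = -1 + ((M² + M²) + M) = -1 + (2*M² + M) = -1 + (M + 2*M²) = -1 + M + 2*M²)
-x(g) = -(-1 + 3 + 2*3²) = -(-1 + 3 + 2*9) = -(-1 + 3 + 18) = -1*20 = -20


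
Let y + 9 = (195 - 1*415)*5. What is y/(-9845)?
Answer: 1109/9845 ≈ 0.11265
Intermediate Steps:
y = -1109 (y = -9 + (195 - 1*415)*5 = -9 + (195 - 415)*5 = -9 - 220*5 = -9 - 1100 = -1109)
y/(-9845) = -1109/(-9845) = -1109*(-1/9845) = 1109/9845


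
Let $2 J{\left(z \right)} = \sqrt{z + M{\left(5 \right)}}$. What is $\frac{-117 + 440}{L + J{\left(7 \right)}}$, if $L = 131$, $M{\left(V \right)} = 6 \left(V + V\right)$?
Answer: $\frac{169252}{68577} - \frac{646 \sqrt{67}}{68577} \approx 2.391$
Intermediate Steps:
$M{\left(V \right)} = 12 V$ ($M{\left(V \right)} = 6 \cdot 2 V = 12 V$)
$J{\left(z \right)} = \frac{\sqrt{60 + z}}{2}$ ($J{\left(z \right)} = \frac{\sqrt{z + 12 \cdot 5}}{2} = \frac{\sqrt{z + 60}}{2} = \frac{\sqrt{60 + z}}{2}$)
$\frac{-117 + 440}{L + J{\left(7 \right)}} = \frac{-117 + 440}{131 + \frac{\sqrt{60 + 7}}{2}} = \frac{323}{131 + \frac{\sqrt{67}}{2}}$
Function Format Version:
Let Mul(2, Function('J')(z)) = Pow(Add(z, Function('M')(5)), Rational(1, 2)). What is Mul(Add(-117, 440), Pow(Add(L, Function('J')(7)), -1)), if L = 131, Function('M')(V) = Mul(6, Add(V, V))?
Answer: Add(Rational(169252, 68577), Mul(Rational(-646, 68577), Pow(67, Rational(1, 2)))) ≈ 2.3910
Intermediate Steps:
Function('M')(V) = Mul(12, V) (Function('M')(V) = Mul(6, Mul(2, V)) = Mul(12, V))
Function('J')(z) = Mul(Rational(1, 2), Pow(Add(60, z), Rational(1, 2))) (Function('J')(z) = Mul(Rational(1, 2), Pow(Add(z, Mul(12, 5)), Rational(1, 2))) = Mul(Rational(1, 2), Pow(Add(z, 60), Rational(1, 2))) = Mul(Rational(1, 2), Pow(Add(60, z), Rational(1, 2))))
Mul(Add(-117, 440), Pow(Add(L, Function('J')(7)), -1)) = Mul(Add(-117, 440), Pow(Add(131, Mul(Rational(1, 2), Pow(Add(60, 7), Rational(1, 2)))), -1)) = Mul(323, Pow(Add(131, Mul(Rational(1, 2), Pow(67, Rational(1, 2)))), -1))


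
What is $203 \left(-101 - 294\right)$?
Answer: $-80185$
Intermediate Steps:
$203 \left(-101 - 294\right) = 203 \left(-395\right) = -80185$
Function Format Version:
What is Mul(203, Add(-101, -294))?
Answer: -80185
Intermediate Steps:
Mul(203, Add(-101, -294)) = Mul(203, -395) = -80185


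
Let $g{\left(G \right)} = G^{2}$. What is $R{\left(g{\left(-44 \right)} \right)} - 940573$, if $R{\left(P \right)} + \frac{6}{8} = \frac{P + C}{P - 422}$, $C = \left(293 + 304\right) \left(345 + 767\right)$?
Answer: $- \frac{2846725715}{3028} \approx -9.4013 \cdot 10^{5}$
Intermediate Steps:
$C = 663864$ ($C = 597 \cdot 1112 = 663864$)
$R{\left(P \right)} = - \frac{3}{4} + \frac{663864 + P}{-422 + P}$ ($R{\left(P \right)} = - \frac{3}{4} + \frac{P + 663864}{P - 422} = - \frac{3}{4} + \frac{663864 + P}{-422 + P}$)
$R{\left(g{\left(-44 \right)} \right)} - 940573 = \frac{2656722 + \left(-44\right)^{2}}{4 \left(-422 + \left(-44\right)^{2}\right)} - 940573 = \frac{2656722 + 1936}{4 \left(-422 + 1936\right)} - 940573 = \frac{1}{4} \cdot \frac{1}{1514} \cdot 2658658 - 940573 = \frac{1329329}{3028} - 940573 = - \frac{2846725715}{3028}$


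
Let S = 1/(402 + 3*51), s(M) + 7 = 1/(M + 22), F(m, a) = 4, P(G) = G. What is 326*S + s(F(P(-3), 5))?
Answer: -91979/14430 ≈ -6.3742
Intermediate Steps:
s(M) = -7 + 1/(22 + M) (s(M) = -7 + 1/(M + 22) = -7 + 1/(22 + M))
S = 1/555 (S = 1/(402 + 153) = 1/555 ≈ 0.0018018)
326*S + s(F(P(-3), 5)) = 326*(1/555) + (-153 - 7*4)/(22 + 4) = 326/555 + (-153 - 28)/26 = 326/555 + (1/26)*(-181) = 326/555 - 181/26 = -91979/14430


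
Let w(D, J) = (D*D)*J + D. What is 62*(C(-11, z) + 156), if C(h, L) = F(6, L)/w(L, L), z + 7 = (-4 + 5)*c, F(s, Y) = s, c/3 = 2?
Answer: 9486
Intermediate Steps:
c = 6 (c = 3*2 = 6)
w(D, J) = D + J*D**2 (w(D, J) = D**2*J + D = J*D**2 + D = D + J*D**2)
z = -1 (z = -7 + (-4 + 5)*6 = -7 + 1*6 = -7 + 6 = -1)
C(h, L) = 6/(L*(1 + L**2)) (C(h, L) = 6/((L*(1 + L*L))) = 6/((L*(1 + L**2))) = 6*(1/(L*(1 + L**2))) = 6/(L*(1 + L**2)))
62*(C(-11, z) + 156) = 62*(6/(-1 + (-1)**3) + 156) = 62*(6/(-1 - 1) + 156) = 62*(6/(-2) + 156) = 62*(6*(-1/2) + 156) = 62*(-3 + 156) = 62*153 = 9486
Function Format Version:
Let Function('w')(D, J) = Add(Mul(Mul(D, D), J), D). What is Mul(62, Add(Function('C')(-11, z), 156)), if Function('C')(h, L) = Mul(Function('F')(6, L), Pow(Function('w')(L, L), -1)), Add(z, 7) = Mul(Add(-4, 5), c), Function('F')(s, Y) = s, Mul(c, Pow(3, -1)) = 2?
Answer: 9486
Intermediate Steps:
c = 6 (c = Mul(3, 2) = 6)
Function('w')(D, J) = Add(D, Mul(J, Pow(D, 2))) (Function('w')(D, J) = Add(Mul(Pow(D, 2), J), D) = Add(Mul(J, Pow(D, 2)), D) = Add(D, Mul(J, Pow(D, 2))))
z = -1 (z = Add(-7, Mul(Add(-4, 5), 6)) = Add(-7, Mul(1, 6)) = Add(-7, 6) = -1)
Function('C')(h, L) = Mul(6, Pow(L, -1), Pow(Add(1, Pow(L, 2)), -1)) (Function('C')(h, L) = Mul(6, Pow(Mul(L, Add(1, Mul(L, L))), -1)) = Mul(6, Pow(Mul(L, Add(1, Pow(L, 2))), -1)) = Mul(6, Mul(Pow(L, -1), Pow(Add(1, Pow(L, 2)), -1))) = Mul(6, Pow(L, -1), Pow(Add(1, Pow(L, 2)), -1)))
Mul(62, Add(Function('C')(-11, z), 156)) = Mul(62, Add(Mul(6, Pow(Add(-1, Pow(-1, 3)), -1)), 156)) = Mul(62, Add(Mul(6, Pow(Add(-1, -1), -1)), 156)) = Mul(62, Add(Mul(6, Pow(-2, -1)), 156)) = Mul(62, Add(Mul(6, Rational(-1, 2)), 156)) = Mul(62, Add(-3, 156)) = Mul(62, 153) = 9486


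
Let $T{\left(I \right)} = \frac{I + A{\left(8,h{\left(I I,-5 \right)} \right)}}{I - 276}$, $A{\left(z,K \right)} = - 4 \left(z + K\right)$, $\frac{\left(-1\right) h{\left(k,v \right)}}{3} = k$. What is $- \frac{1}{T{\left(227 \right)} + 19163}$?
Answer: $- \frac{49}{320444} \approx -0.00015291$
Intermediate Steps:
$h{\left(k,v \right)} = - 3 k$
$A{\left(z,K \right)} = - 4 K - 4 z$ ($A{\left(z,K \right)} = - 4 \left(K + z\right) = - 4 K - 4 z$)
$T{\left(I \right)} = \frac{-32 + I + 12 I^{2}}{-276 + I}$ ($T{\left(I \right)} = \frac{I - \left(32 + 4 \left(- 3 I I\right)\right)}{I - 276} = \frac{I - \left(32 + 4 \left(- 3 I^{2}\right)\right)}{-276 + I} = \frac{I + \left(12 I^{2} - 32\right)}{-276 + I} = \frac{I + \left(-32 + 12 I^{2}\right)}{-276 + I} = \frac{-32 + I + 12 I^{2}}{-276 + I}$)
$- \frac{1}{T{\left(227 \right)} + 19163} = - \frac{1}{\frac{-32 + 227 + 12 \cdot 227^{2}}{-276 + 227} + 19163} = - \frac{1}{\frac{-32 + 227 + 12 \cdot 51529}{-49} + 19163} = - \frac{1}{- \frac{-32 + 227 + 618348}{49} + 19163} = - \frac{1}{\left(- \frac{1}{49}\right) 618543 + 19163} = - \frac{1}{- \frac{618543}{49} + 19163} = - \frac{1}{\frac{320444}{49}} = \left(-1\right) \frac{49}{320444} = - \frac{49}{320444}$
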